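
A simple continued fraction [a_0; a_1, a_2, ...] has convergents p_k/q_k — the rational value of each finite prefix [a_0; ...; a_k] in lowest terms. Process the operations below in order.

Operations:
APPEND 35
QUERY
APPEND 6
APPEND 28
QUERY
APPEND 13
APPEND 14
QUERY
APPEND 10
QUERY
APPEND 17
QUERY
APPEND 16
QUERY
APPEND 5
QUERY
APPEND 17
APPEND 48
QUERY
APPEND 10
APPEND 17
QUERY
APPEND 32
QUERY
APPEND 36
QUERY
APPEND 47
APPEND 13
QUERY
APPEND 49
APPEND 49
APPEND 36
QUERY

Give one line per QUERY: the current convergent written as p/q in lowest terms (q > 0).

APPEND 35: p_0 = 35·1 + 0 = 35, q_0 = 35·0 + 1 = 1 → 35/1
APPEND 6: p_1 = 6·35 + 1 = 211, q_1 = 6·1 + 0 = 6 → 211/6
APPEND 28: p_2 = 28·211 + 35 = 5943, q_2 = 28·6 + 1 = 169 → 5943/169
APPEND 13: p_3 = 13·5943 + 211 = 77470, q_3 = 13·169 + 6 = 2203 → 77470/2203
APPEND 14: p_4 = 14·77470 + 5943 = 1090523, q_4 = 14·2203 + 169 = 31011 → 1090523/31011
APPEND 10: p_5 = 10·1090523 + 77470 = 10982700, q_5 = 10·31011 + 2203 = 312313 → 10982700/312313
APPEND 17: p_6 = 17·10982700 + 1090523 = 187796423, q_6 = 17·312313 + 31011 = 5340332 → 187796423/5340332
APPEND 16: p_7 = 16·187796423 + 10982700 = 3015725468, q_7 = 16·5340332 + 312313 = 85757625 → 3015725468/85757625
APPEND 5: p_8 = 5·3015725468 + 187796423 = 15266423763, q_8 = 5·85757625 + 5340332 = 434128457 → 15266423763/434128457
APPEND 17: p_9 = 17·15266423763 + 3015725468 = 262544929439, q_9 = 17·434128457 + 85757625 = 7465941394 → 262544929439/7465941394
APPEND 48: p_10 = 48·262544929439 + 15266423763 = 12617423036835, q_10 = 48·7465941394 + 434128457 = 358799315369 → 12617423036835/358799315369
APPEND 10: p_11 = 10·12617423036835 + 262544929439 = 126436775297789, q_11 = 10·358799315369 + 7465941394 = 3595459095084 → 126436775297789/3595459095084
APPEND 17: p_12 = 17·126436775297789 + 12617423036835 = 2162042603099248, q_12 = 17·3595459095084 + 358799315369 = 61481603931797 → 2162042603099248/61481603931797
APPEND 32: p_13 = 32·2162042603099248 + 126436775297789 = 69311800074473725, q_13 = 32·61481603931797 + 3595459095084 = 1971006784912588 → 69311800074473725/1971006784912588
APPEND 36: p_14 = 36·69311800074473725 + 2162042603099248 = 2497386845284153348, q_14 = 36·1971006784912588 + 61481603931797 = 71017725860784965 → 2497386845284153348/71017725860784965
APPEND 47: p_15 = 47·2497386845284153348 + 69311800074473725 = 117446493528429681081, q_15 = 47·71017725860784965 + 1971006784912588 = 3339804122241805943 → 117446493528429681081/3339804122241805943
APPEND 13: p_16 = 13·117446493528429681081 + 2497386845284153348 = 1529301802714870007401, q_16 = 13·3339804122241805943 + 71017725860784965 = 43488471315004262224 → 1529301802714870007401/43488471315004262224
APPEND 49: p_17 = 49·1529301802714870007401 + 117446493528429681081 = 75053234826557060043730, q_17 = 49·43488471315004262224 + 3339804122241805943 = 2134274898557450654919 → 75053234826557060043730/2134274898557450654919
APPEND 49: p_18 = 49·75053234826557060043730 + 1529301802714870007401 = 3679137808304010812150171, q_18 = 49·2134274898557450654919 + 43488471315004262224 = 104622958500630086353255 → 3679137808304010812150171/104622958500630086353255
APPEND 36: p_19 = 36·3679137808304010812150171 + 75053234826557060043730 = 132524014333770946297449886, q_19 = 36·104622958500630086353255 + 2134274898557450654919 = 3768560780921240559372099 → 132524014333770946297449886/3768560780921240559372099

35/1
5943/169
1090523/31011
10982700/312313
187796423/5340332
3015725468/85757625
15266423763/434128457
12617423036835/358799315369
2162042603099248/61481603931797
69311800074473725/1971006784912588
2497386845284153348/71017725860784965
1529301802714870007401/43488471315004262224
132524014333770946297449886/3768560780921240559372099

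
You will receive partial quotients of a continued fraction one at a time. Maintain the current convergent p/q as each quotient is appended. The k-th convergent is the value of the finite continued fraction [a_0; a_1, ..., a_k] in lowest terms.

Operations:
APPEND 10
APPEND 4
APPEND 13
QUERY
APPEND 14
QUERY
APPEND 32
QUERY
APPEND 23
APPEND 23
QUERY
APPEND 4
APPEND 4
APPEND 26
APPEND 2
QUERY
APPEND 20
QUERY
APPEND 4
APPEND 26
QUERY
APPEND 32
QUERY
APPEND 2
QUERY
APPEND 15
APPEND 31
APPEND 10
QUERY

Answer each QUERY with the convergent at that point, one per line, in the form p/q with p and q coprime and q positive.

543/53
7643/746
245119/23925
130088859/12697408
119458884151/11659862366
2447790079034/238918148493
260123889286496/25389562013281
8333875076368159/813433316881330
16927874042022814/1652256195775941
81729646295207152899/7977275476802617805

APPEND 10: p_0 = 10·1 + 0 = 10, q_0 = 10·0 + 1 = 1 → 10/1
APPEND 4: p_1 = 4·10 + 1 = 41, q_1 = 4·1 + 0 = 4 → 41/4
APPEND 13: p_2 = 13·41 + 10 = 543, q_2 = 13·4 + 1 = 53 → 543/53
APPEND 14: p_3 = 14·543 + 41 = 7643, q_3 = 14·53 + 4 = 746 → 7643/746
APPEND 32: p_4 = 32·7643 + 543 = 245119, q_4 = 32·746 + 53 = 23925 → 245119/23925
APPEND 23: p_5 = 23·245119 + 7643 = 5645380, q_5 = 23·23925 + 746 = 551021 → 5645380/551021
APPEND 23: p_6 = 23·5645380 + 245119 = 130088859, q_6 = 23·551021 + 23925 = 12697408 → 130088859/12697408
APPEND 4: p_7 = 4·130088859 + 5645380 = 526000816, q_7 = 4·12697408 + 551021 = 51340653 → 526000816/51340653
APPEND 4: p_8 = 4·526000816 + 130088859 = 2234092123, q_8 = 4·51340653 + 12697408 = 218060020 → 2234092123/218060020
APPEND 26: p_9 = 26·2234092123 + 526000816 = 58612396014, q_9 = 26·218060020 + 51340653 = 5720901173 → 58612396014/5720901173
APPEND 2: p_10 = 2·58612396014 + 2234092123 = 119458884151, q_10 = 2·5720901173 + 218060020 = 11659862366 → 119458884151/11659862366
APPEND 20: p_11 = 20·119458884151 + 58612396014 = 2447790079034, q_11 = 20·11659862366 + 5720901173 = 238918148493 → 2447790079034/238918148493
APPEND 4: p_12 = 4·2447790079034 + 119458884151 = 9910619200287, q_12 = 4·238918148493 + 11659862366 = 967332456338 → 9910619200287/967332456338
APPEND 26: p_13 = 26·9910619200287 + 2447790079034 = 260123889286496, q_13 = 26·967332456338 + 238918148493 = 25389562013281 → 260123889286496/25389562013281
APPEND 32: p_14 = 32·260123889286496 + 9910619200287 = 8333875076368159, q_14 = 32·25389562013281 + 967332456338 = 813433316881330 → 8333875076368159/813433316881330
APPEND 2: p_15 = 2·8333875076368159 + 260123889286496 = 16927874042022814, q_15 = 2·813433316881330 + 25389562013281 = 1652256195775941 → 16927874042022814/1652256195775941
APPEND 15: p_16 = 15·16927874042022814 + 8333875076368159 = 262251985706710369, q_16 = 15·1652256195775941 + 813433316881330 = 25597276253520445 → 262251985706710369/25597276253520445
APPEND 31: p_17 = 31·262251985706710369 + 16927874042022814 = 8146739430950044253, q_17 = 31·25597276253520445 + 1652256195775941 = 795167820054909736 → 8146739430950044253/795167820054909736
APPEND 10: p_18 = 10·8146739430950044253 + 262251985706710369 = 81729646295207152899, q_18 = 10·795167820054909736 + 25597276253520445 = 7977275476802617805 → 81729646295207152899/7977275476802617805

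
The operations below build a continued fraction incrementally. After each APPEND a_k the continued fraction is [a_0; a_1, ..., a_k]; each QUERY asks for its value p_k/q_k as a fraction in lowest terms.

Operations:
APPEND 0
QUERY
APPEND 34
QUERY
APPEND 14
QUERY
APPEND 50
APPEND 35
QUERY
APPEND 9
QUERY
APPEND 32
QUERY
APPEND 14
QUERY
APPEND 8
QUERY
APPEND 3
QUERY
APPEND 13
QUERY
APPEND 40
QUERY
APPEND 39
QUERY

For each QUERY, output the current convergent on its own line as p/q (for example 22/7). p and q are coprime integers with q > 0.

APPEND 0: p_0 = 0·1 + 0 = 0, q_0 = 0·0 + 1 = 1 → 0/1
APPEND 34: p_1 = 34·0 + 1 = 1, q_1 = 34·1 + 0 = 34 → 1/34
APPEND 14: p_2 = 14·1 + 0 = 14, q_2 = 14·34 + 1 = 477 → 14/477
APPEND 50: p_3 = 50·14 + 1 = 701, q_3 = 50·477 + 34 = 23884 → 701/23884
APPEND 35: p_4 = 35·701 + 14 = 24549, q_4 = 35·23884 + 477 = 836417 → 24549/836417
APPEND 9: p_5 = 9·24549 + 701 = 221642, q_5 = 9·836417 + 23884 = 7551637 → 221642/7551637
APPEND 32: p_6 = 32·221642 + 24549 = 7117093, q_6 = 32·7551637 + 836417 = 242488801 → 7117093/242488801
APPEND 14: p_7 = 14·7117093 + 221642 = 99860944, q_7 = 14·242488801 + 7551637 = 3402394851 → 99860944/3402394851
APPEND 8: p_8 = 8·99860944 + 7117093 = 806004645, q_8 = 8·3402394851 + 242488801 = 27461647609 → 806004645/27461647609
APPEND 3: p_9 = 3·806004645 + 99860944 = 2517874879, q_9 = 3·27461647609 + 3402394851 = 85787337678 → 2517874879/85787337678
APPEND 13: p_10 = 13·2517874879 + 806004645 = 33538378072, q_10 = 13·85787337678 + 27461647609 = 1142697037423 → 33538378072/1142697037423
APPEND 40: p_11 = 40·33538378072 + 2517874879 = 1344052997759, q_11 = 40·1142697037423 + 85787337678 = 45793668834598 → 1344052997759/45793668834598
APPEND 39: p_12 = 39·1344052997759 + 33538378072 = 52451605290673, q_12 = 39·45793668834598 + 1142697037423 = 1787095781586745 → 52451605290673/1787095781586745

0/1
1/34
14/477
24549/836417
221642/7551637
7117093/242488801
99860944/3402394851
806004645/27461647609
2517874879/85787337678
33538378072/1142697037423
1344052997759/45793668834598
52451605290673/1787095781586745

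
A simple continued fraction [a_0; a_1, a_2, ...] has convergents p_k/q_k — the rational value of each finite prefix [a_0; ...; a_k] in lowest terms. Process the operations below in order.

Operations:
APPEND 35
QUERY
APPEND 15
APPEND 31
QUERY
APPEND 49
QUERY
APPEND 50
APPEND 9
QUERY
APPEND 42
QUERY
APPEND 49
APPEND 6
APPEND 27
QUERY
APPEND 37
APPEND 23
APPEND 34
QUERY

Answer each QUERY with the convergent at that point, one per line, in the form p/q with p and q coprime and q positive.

35/1
16341/466
801235/22849
361504054/10309093
15223248359/434124822
122058037509828/3480756705667
3543811418340810447/101059673001999919

APPEND 35: p_0 = 35·1 + 0 = 35, q_0 = 35·0 + 1 = 1 → 35/1
APPEND 15: p_1 = 15·35 + 1 = 526, q_1 = 15·1 + 0 = 15 → 526/15
APPEND 31: p_2 = 31·526 + 35 = 16341, q_2 = 31·15 + 1 = 466 → 16341/466
APPEND 49: p_3 = 49·16341 + 526 = 801235, q_3 = 49·466 + 15 = 22849 → 801235/22849
APPEND 50: p_4 = 50·801235 + 16341 = 40078091, q_4 = 50·22849 + 466 = 1142916 → 40078091/1142916
APPEND 9: p_5 = 9·40078091 + 801235 = 361504054, q_5 = 9·1142916 + 22849 = 10309093 → 361504054/10309093
APPEND 42: p_6 = 42·361504054 + 40078091 = 15223248359, q_6 = 42·10309093 + 1142916 = 434124822 → 15223248359/434124822
APPEND 49: p_7 = 49·15223248359 + 361504054 = 746300673645, q_7 = 49·434124822 + 10309093 = 21282425371 → 746300673645/21282425371
APPEND 6: p_8 = 6·746300673645 + 15223248359 = 4493027290229, q_8 = 6·21282425371 + 434124822 = 128128677048 → 4493027290229/128128677048
APPEND 27: p_9 = 27·4493027290229 + 746300673645 = 122058037509828, q_9 = 27·128128677048 + 21282425371 = 3480756705667 → 122058037509828/3480756705667
APPEND 37: p_10 = 37·122058037509828 + 4493027290229 = 4520640415153865, q_10 = 37·3480756705667 + 128128677048 = 128916126786727 → 4520640415153865/128916126786727
APPEND 23: p_11 = 23·4520640415153865 + 122058037509828 = 104096787586048723, q_11 = 23·128916126786727 + 3480756705667 = 2968551672800388 → 104096787586048723/2968551672800388
APPEND 34: p_12 = 34·104096787586048723 + 4520640415153865 = 3543811418340810447, q_12 = 34·2968551672800388 + 128916126786727 = 101059673001999919 → 3543811418340810447/101059673001999919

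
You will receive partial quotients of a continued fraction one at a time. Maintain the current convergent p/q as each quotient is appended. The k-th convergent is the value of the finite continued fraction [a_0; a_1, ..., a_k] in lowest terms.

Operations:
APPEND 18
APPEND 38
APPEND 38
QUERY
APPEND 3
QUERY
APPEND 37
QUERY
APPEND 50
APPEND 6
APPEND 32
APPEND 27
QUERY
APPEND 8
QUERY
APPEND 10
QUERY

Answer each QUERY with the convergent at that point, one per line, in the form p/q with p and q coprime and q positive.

26048/1445
78829/4373
2942721/163246
770565477408/42746740831
6193030457983/343555318409
62700870057238/3478299924921

APPEND 18: p_0 = 18·1 + 0 = 18, q_0 = 18·0 + 1 = 1 → 18/1
APPEND 38: p_1 = 38·18 + 1 = 685, q_1 = 38·1 + 0 = 38 → 685/38
APPEND 38: p_2 = 38·685 + 18 = 26048, q_2 = 38·38 + 1 = 1445 → 26048/1445
APPEND 3: p_3 = 3·26048 + 685 = 78829, q_3 = 3·1445 + 38 = 4373 → 78829/4373
APPEND 37: p_4 = 37·78829 + 26048 = 2942721, q_4 = 37·4373 + 1445 = 163246 → 2942721/163246
APPEND 50: p_5 = 50·2942721 + 78829 = 147214879, q_5 = 50·163246 + 4373 = 8166673 → 147214879/8166673
APPEND 6: p_6 = 6·147214879 + 2942721 = 886231995, q_6 = 6·8166673 + 163246 = 49163284 → 886231995/49163284
APPEND 32: p_7 = 32·886231995 + 147214879 = 28506638719, q_7 = 32·49163284 + 8166673 = 1581391761 → 28506638719/1581391761
APPEND 27: p_8 = 27·28506638719 + 886231995 = 770565477408, q_8 = 27·1581391761 + 49163284 = 42746740831 → 770565477408/42746740831
APPEND 8: p_9 = 8·770565477408 + 28506638719 = 6193030457983, q_9 = 8·42746740831 + 1581391761 = 343555318409 → 6193030457983/343555318409
APPEND 10: p_10 = 10·6193030457983 + 770565477408 = 62700870057238, q_10 = 10·343555318409 + 42746740831 = 3478299924921 → 62700870057238/3478299924921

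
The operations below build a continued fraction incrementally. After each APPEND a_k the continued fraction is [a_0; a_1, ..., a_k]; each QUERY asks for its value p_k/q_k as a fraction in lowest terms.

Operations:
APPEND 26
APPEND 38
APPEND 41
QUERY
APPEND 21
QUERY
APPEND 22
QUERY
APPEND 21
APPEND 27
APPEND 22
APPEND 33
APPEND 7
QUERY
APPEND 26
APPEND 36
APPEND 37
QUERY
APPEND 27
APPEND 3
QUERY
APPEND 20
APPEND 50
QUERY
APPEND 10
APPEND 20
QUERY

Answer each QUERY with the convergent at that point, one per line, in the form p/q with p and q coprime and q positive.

APPEND 26: p_0 = 26·1 + 0 = 26, q_0 = 26·0 + 1 = 1 → 26/1
APPEND 38: p_1 = 38·26 + 1 = 989, q_1 = 38·1 + 0 = 38 → 989/38
APPEND 41: p_2 = 41·989 + 26 = 40575, q_2 = 41·38 + 1 = 1559 → 40575/1559
APPEND 21: p_3 = 21·40575 + 989 = 853064, q_3 = 21·1559 + 38 = 32777 → 853064/32777
APPEND 22: p_4 = 22·853064 + 40575 = 18807983, q_4 = 22·32777 + 1559 = 722653 → 18807983/722653
APPEND 21: p_5 = 21·18807983 + 853064 = 395820707, q_5 = 21·722653 + 32777 = 15208490 → 395820707/15208490
APPEND 27: p_6 = 27·395820707 + 18807983 = 10705967072, q_6 = 27·15208490 + 722653 = 411351883 → 10705967072/411351883
APPEND 22: p_7 = 22·10705967072 + 395820707 = 235927096291, q_7 = 22·411351883 + 15208490 = 9064949916 → 235927096291/9064949916
APPEND 33: p_8 = 33·235927096291 + 10705967072 = 7796300144675, q_8 = 33·9064949916 + 411351883 = 299554699111 → 7796300144675/299554699111
APPEND 7: p_9 = 7·7796300144675 + 235927096291 = 54810028109016, q_9 = 7·299554699111 + 9064949916 = 2105947843693 → 54810028109016/2105947843693
APPEND 26: p_10 = 26·54810028109016 + 7796300144675 = 1432857030979091, q_10 = 26·2105947843693 + 299554699111 = 55054198635129 → 1432857030979091/55054198635129
APPEND 36: p_11 = 36·1432857030979091 + 54810028109016 = 51637663143356292, q_11 = 36·55054198635129 + 2105947843693 = 1984057098708337 → 51637663143356292/1984057098708337
APPEND 37: p_12 = 37·51637663143356292 + 1432857030979091 = 1912026393335161895, q_12 = 37·1984057098708337 + 55054198635129 = 73465166850843598 → 1912026393335161895/73465166850843598
APPEND 27: p_13 = 27·1912026393335161895 + 51637663143356292 = 51676350283192727457, q_13 = 27·73465166850843598 + 1984057098708337 = 1985543562071485483 → 51676350283192727457/1985543562071485483
APPEND 3: p_14 = 3·51676350283192727457 + 1912026393335161895 = 156941077242913344266, q_14 = 3·1985543562071485483 + 73465166850843598 = 6030095853065300047 → 156941077242913344266/6030095853065300047
APPEND 20: p_15 = 20·156941077242913344266 + 51676350283192727457 = 3190497895141459612777, q_15 = 20·6030095853065300047 + 1985543562071485483 = 122587460623377486423 → 3190497895141459612777/122587460623377486423
APPEND 50: p_16 = 50·3190497895141459612777 + 156941077242913344266 = 159681835834315893983116, q_16 = 50·122587460623377486423 + 6030095853065300047 = 6135403127021939621197 → 159681835834315893983116/6135403127021939621197
APPEND 10: p_17 = 10·159681835834315893983116 + 3190497895141459612777 = 1600008856238300399443937, q_17 = 10·6135403127021939621197 + 122587460623377486423 = 61476618730842773698393 → 1600008856238300399443937/61476618730842773698393
APPEND 20: p_18 = 20·1600008856238300399443937 + 159681835834315893983116 = 32159858960600323882861856, q_18 = 20·61476618730842773698393 + 6135403127021939621197 = 1235667777743877413589057 → 32159858960600323882861856/1235667777743877413589057

40575/1559
853064/32777
18807983/722653
54810028109016/2105947843693
1912026393335161895/73465166850843598
156941077242913344266/6030095853065300047
159681835834315893983116/6135403127021939621197
32159858960600323882861856/1235667777743877413589057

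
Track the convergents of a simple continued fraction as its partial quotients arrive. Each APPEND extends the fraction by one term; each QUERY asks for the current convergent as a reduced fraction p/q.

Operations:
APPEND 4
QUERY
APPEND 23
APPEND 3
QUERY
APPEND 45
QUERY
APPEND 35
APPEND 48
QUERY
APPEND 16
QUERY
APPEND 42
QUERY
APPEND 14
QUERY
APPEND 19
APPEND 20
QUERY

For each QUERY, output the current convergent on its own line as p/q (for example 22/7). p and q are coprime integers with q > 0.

4/1
283/70
12828/3173
21577452/5337173
345688495/85505893
14540494242/3596584679
203912607883/50437691399
77981513488263/19288692116599

APPEND 4: p_0 = 4·1 + 0 = 4, q_0 = 4·0 + 1 = 1 → 4/1
APPEND 23: p_1 = 23·4 + 1 = 93, q_1 = 23·1 + 0 = 23 → 93/23
APPEND 3: p_2 = 3·93 + 4 = 283, q_2 = 3·23 + 1 = 70 → 283/70
APPEND 45: p_3 = 45·283 + 93 = 12828, q_3 = 45·70 + 23 = 3173 → 12828/3173
APPEND 35: p_4 = 35·12828 + 283 = 449263, q_4 = 35·3173 + 70 = 111125 → 449263/111125
APPEND 48: p_5 = 48·449263 + 12828 = 21577452, q_5 = 48·111125 + 3173 = 5337173 → 21577452/5337173
APPEND 16: p_6 = 16·21577452 + 449263 = 345688495, q_6 = 16·5337173 + 111125 = 85505893 → 345688495/85505893
APPEND 42: p_7 = 42·345688495 + 21577452 = 14540494242, q_7 = 42·85505893 + 5337173 = 3596584679 → 14540494242/3596584679
APPEND 14: p_8 = 14·14540494242 + 345688495 = 203912607883, q_8 = 14·3596584679 + 85505893 = 50437691399 → 203912607883/50437691399
APPEND 19: p_9 = 19·203912607883 + 14540494242 = 3888880044019, q_9 = 19·50437691399 + 3596584679 = 961912721260 → 3888880044019/961912721260
APPEND 20: p_10 = 20·3888880044019 + 203912607883 = 77981513488263, q_10 = 20·961912721260 + 50437691399 = 19288692116599 → 77981513488263/19288692116599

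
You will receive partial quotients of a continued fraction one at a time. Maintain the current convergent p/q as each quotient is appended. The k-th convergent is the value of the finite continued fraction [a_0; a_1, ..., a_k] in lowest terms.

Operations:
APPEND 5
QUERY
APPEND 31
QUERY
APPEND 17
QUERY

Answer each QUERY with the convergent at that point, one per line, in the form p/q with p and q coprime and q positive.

APPEND 5: p_0 = 5·1 + 0 = 5, q_0 = 5·0 + 1 = 1 → 5/1
APPEND 31: p_1 = 31·5 + 1 = 156, q_1 = 31·1 + 0 = 31 → 156/31
APPEND 17: p_2 = 17·156 + 5 = 2657, q_2 = 17·31 + 1 = 528 → 2657/528

5/1
156/31
2657/528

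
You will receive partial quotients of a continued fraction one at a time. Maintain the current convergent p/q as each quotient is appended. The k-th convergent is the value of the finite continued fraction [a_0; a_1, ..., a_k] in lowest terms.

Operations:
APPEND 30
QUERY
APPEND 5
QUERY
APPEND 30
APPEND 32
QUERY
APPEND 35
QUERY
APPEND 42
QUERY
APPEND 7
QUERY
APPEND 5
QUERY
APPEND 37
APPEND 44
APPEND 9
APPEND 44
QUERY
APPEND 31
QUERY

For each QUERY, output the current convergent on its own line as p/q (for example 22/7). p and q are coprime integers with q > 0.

30/1
151/5
146071/4837
5117045/169446
215061961/7121569
1510550772/50020429
7767815821/257223714
5062646242322225/167644637711122
157056804557582517/5200784301303467

APPEND 30: p_0 = 30·1 + 0 = 30, q_0 = 30·0 + 1 = 1 → 30/1
APPEND 5: p_1 = 5·30 + 1 = 151, q_1 = 5·1 + 0 = 5 → 151/5
APPEND 30: p_2 = 30·151 + 30 = 4560, q_2 = 30·5 + 1 = 151 → 4560/151
APPEND 32: p_3 = 32·4560 + 151 = 146071, q_3 = 32·151 + 5 = 4837 → 146071/4837
APPEND 35: p_4 = 35·146071 + 4560 = 5117045, q_4 = 35·4837 + 151 = 169446 → 5117045/169446
APPEND 42: p_5 = 42·5117045 + 146071 = 215061961, q_5 = 42·169446 + 4837 = 7121569 → 215061961/7121569
APPEND 7: p_6 = 7·215061961 + 5117045 = 1510550772, q_6 = 7·7121569 + 169446 = 50020429 → 1510550772/50020429
APPEND 5: p_7 = 5·1510550772 + 215061961 = 7767815821, q_7 = 5·50020429 + 7121569 = 257223714 → 7767815821/257223714
APPEND 37: p_8 = 37·7767815821 + 1510550772 = 288919736149, q_8 = 37·257223714 + 50020429 = 9567297847 → 288919736149/9567297847
APPEND 44: p_9 = 44·288919736149 + 7767815821 = 12720236206377, q_9 = 44·9567297847 + 257223714 = 421218328982 → 12720236206377/421218328982
APPEND 9: p_10 = 9·12720236206377 + 288919736149 = 114771045593542, q_10 = 9·421218328982 + 9567297847 = 3800532258685 → 114771045593542/3800532258685
APPEND 44: p_11 = 44·114771045593542 + 12720236206377 = 5062646242322225, q_11 = 44·3800532258685 + 421218328982 = 167644637711122 → 5062646242322225/167644637711122
APPEND 31: p_12 = 31·5062646242322225 + 114771045593542 = 157056804557582517, q_12 = 31·167644637711122 + 3800532258685 = 5200784301303467 → 157056804557582517/5200784301303467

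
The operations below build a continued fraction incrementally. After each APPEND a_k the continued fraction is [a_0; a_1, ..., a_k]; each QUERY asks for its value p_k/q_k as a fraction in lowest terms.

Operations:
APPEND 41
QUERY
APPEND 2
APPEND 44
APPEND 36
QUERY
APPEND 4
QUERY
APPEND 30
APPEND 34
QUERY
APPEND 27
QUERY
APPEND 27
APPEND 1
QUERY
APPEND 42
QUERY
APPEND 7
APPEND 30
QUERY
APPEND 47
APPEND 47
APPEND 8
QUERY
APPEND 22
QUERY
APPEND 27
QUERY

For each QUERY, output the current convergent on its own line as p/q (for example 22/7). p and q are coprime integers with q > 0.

APPEND 41: p_0 = 41·1 + 0 = 41, q_0 = 41·0 + 1 = 1 → 41/1
APPEND 2: p_1 = 2·41 + 1 = 83, q_1 = 2·1 + 0 = 2 → 83/2
APPEND 44: p_2 = 44·83 + 41 = 3693, q_2 = 44·2 + 1 = 89 → 3693/89
APPEND 36: p_3 = 36·3693 + 83 = 133031, q_3 = 36·89 + 2 = 3206 → 133031/3206
APPEND 4: p_4 = 4·133031 + 3693 = 535817, q_4 = 4·3206 + 89 = 12913 → 535817/12913
APPEND 30: p_5 = 30·535817 + 133031 = 16207541, q_5 = 30·12913 + 3206 = 390596 → 16207541/390596
APPEND 34: p_6 = 34·16207541 + 535817 = 551592211, q_6 = 34·390596 + 12913 = 13293177 → 551592211/13293177
APPEND 27: p_7 = 27·551592211 + 16207541 = 14909197238, q_7 = 27·13293177 + 390596 = 359306375 → 14909197238/359306375
APPEND 27: p_8 = 27·14909197238 + 551592211 = 403099917637, q_8 = 27·359306375 + 13293177 = 9714565302 → 403099917637/9714565302
APPEND 1: p_9 = 1·403099917637 + 14909197238 = 418009114875, q_9 = 1·9714565302 + 359306375 = 10073871677 → 418009114875/10073871677
APPEND 42: p_10 = 42·418009114875 + 403099917637 = 17959482742387, q_10 = 42·10073871677 + 9714565302 = 432817175736 → 17959482742387/432817175736
APPEND 7: p_11 = 7·17959482742387 + 418009114875 = 126134388311584, q_11 = 7·432817175736 + 10073871677 = 3039794101829 → 126134388311584/3039794101829
APPEND 30: p_12 = 30·126134388311584 + 17959482742387 = 3801991132089907, q_12 = 30·3039794101829 + 432817175736 = 91626640230606 → 3801991132089907/91626640230606
APPEND 47: p_13 = 47·3801991132089907 + 126134388311584 = 178819717596537213, q_13 = 47·91626640230606 + 3039794101829 = 4309491884940311 → 178819717596537213/4309491884940311
APPEND 47: p_14 = 47·178819717596537213 + 3801991132089907 = 8408328718169338918, q_14 = 47·4309491884940311 + 91626640230606 = 202637745232425223 → 8408328718169338918/202637745232425223
APPEND 8: p_15 = 8·8408328718169338918 + 178819717596537213 = 67445449462951248557, q_15 = 8·202637745232425223 + 4309491884940311 = 1625411453744342095 → 67445449462951248557/1625411453744342095
APPEND 22: p_16 = 22·67445449462951248557 + 8408328718169338918 = 1492208216903096807172, q_16 = 22·1625411453744342095 + 202637745232425223 = 35961689727607951313 → 1492208216903096807172/35961689727607951313
APPEND 27: p_17 = 27·1492208216903096807172 + 67445449462951248557 = 40357067305846565042201, q_17 = 27·35961689727607951313 + 1625411453744342095 = 972591034099159027546 → 40357067305846565042201/972591034099159027546

41/1
133031/3206
535817/12913
551592211/13293177
14909197238/359306375
418009114875/10073871677
17959482742387/432817175736
3801991132089907/91626640230606
67445449462951248557/1625411453744342095
1492208216903096807172/35961689727607951313
40357067305846565042201/972591034099159027546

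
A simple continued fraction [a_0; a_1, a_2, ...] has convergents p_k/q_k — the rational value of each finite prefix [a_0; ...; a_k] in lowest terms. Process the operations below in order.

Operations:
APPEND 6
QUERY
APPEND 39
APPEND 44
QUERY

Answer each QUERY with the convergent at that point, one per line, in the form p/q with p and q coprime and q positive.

APPEND 6: p_0 = 6·1 + 0 = 6, q_0 = 6·0 + 1 = 1 → 6/1
APPEND 39: p_1 = 39·6 + 1 = 235, q_1 = 39·1 + 0 = 39 → 235/39
APPEND 44: p_2 = 44·235 + 6 = 10346, q_2 = 44·39 + 1 = 1717 → 10346/1717

6/1
10346/1717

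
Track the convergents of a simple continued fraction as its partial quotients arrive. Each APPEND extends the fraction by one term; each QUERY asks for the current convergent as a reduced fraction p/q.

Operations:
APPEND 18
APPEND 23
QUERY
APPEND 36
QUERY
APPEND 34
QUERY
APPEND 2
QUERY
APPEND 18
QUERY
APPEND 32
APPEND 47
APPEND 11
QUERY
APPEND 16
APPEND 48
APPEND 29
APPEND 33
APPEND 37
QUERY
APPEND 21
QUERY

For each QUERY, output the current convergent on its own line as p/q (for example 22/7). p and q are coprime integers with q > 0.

APPEND 18: p_0 = 18·1 + 0 = 18, q_0 = 18·0 + 1 = 1 → 18/1
APPEND 23: p_1 = 23·18 + 1 = 415, q_1 = 23·1 + 0 = 23 → 415/23
APPEND 36: p_2 = 36·415 + 18 = 14958, q_2 = 36·23 + 1 = 829 → 14958/829
APPEND 34: p_3 = 34·14958 + 415 = 508987, q_3 = 34·829 + 23 = 28209 → 508987/28209
APPEND 2: p_4 = 2·508987 + 14958 = 1032932, q_4 = 2·28209 + 829 = 57247 → 1032932/57247
APPEND 18: p_5 = 18·1032932 + 508987 = 19101763, q_5 = 18·57247 + 28209 = 1058655 → 19101763/1058655
APPEND 32: p_6 = 32·19101763 + 1032932 = 612289348, q_6 = 32·1058655 + 57247 = 33934207 → 612289348/33934207
APPEND 47: p_7 = 47·612289348 + 19101763 = 28796701119, q_7 = 47·33934207 + 1058655 = 1595966384 → 28796701119/1595966384
APPEND 11: p_8 = 11·28796701119 + 612289348 = 317376001657, q_8 = 11·1595966384 + 33934207 = 17589564431 → 317376001657/17589564431
APPEND 16: p_9 = 16·317376001657 + 28796701119 = 5106812727631, q_9 = 16·17589564431 + 1595966384 = 283028997280 → 5106812727631/283028997280
APPEND 48: p_10 = 48·5106812727631 + 317376001657 = 245444386927945, q_10 = 48·283028997280 + 17589564431 = 13602981433871 → 245444386927945/13602981433871
APPEND 29: p_11 = 29·245444386927945 + 5106812727631 = 7122994033638036, q_11 = 29·13602981433871 + 283028997280 = 394769490579539 → 7122994033638036/394769490579539
APPEND 33: p_12 = 33·7122994033638036 + 245444386927945 = 235304247496983133, q_12 = 33·394769490579539 + 13602981433871 = 13040996170558658 → 235304247496983133/13040996170558658
APPEND 37: p_13 = 37·235304247496983133 + 7122994033638036 = 8713380151422013957, q_13 = 37·13040996170558658 + 394769490579539 = 482911627801249885 → 8713380151422013957/482911627801249885
APPEND 21: p_14 = 21·8713380151422013957 + 235304247496983133 = 183216287427359276230, q_14 = 21·482911627801249885 + 13040996170558658 = 10154185179996806243 → 183216287427359276230/10154185179996806243

415/23
14958/829
508987/28209
1032932/57247
19101763/1058655
317376001657/17589564431
8713380151422013957/482911627801249885
183216287427359276230/10154185179996806243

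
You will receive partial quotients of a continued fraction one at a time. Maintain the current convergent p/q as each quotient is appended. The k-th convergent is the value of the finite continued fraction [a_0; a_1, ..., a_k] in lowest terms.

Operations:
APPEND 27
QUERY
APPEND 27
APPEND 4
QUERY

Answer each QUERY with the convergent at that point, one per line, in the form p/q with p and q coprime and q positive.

27/1
2947/109

APPEND 27: p_0 = 27·1 + 0 = 27, q_0 = 27·0 + 1 = 1 → 27/1
APPEND 27: p_1 = 27·27 + 1 = 730, q_1 = 27·1 + 0 = 27 → 730/27
APPEND 4: p_2 = 4·730 + 27 = 2947, q_2 = 4·27 + 1 = 109 → 2947/109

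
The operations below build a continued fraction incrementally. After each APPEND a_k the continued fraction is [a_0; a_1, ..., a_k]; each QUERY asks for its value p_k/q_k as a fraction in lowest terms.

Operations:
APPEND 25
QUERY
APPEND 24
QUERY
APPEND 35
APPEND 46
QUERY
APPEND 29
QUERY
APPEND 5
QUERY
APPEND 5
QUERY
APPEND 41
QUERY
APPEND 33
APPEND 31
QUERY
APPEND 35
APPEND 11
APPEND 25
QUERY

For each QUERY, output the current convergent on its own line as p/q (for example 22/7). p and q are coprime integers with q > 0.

APPEND 25: p_0 = 25·1 + 0 = 25, q_0 = 25·0 + 1 = 1 → 25/1
APPEND 24: p_1 = 24·25 + 1 = 601, q_1 = 24·1 + 0 = 24 → 601/24
APPEND 35: p_2 = 35·601 + 25 = 21060, q_2 = 35·24 + 1 = 841 → 21060/841
APPEND 46: p_3 = 46·21060 + 601 = 969361, q_3 = 46·841 + 24 = 38710 → 969361/38710
APPEND 29: p_4 = 29·969361 + 21060 = 28132529, q_4 = 29·38710 + 841 = 1123431 → 28132529/1123431
APPEND 5: p_5 = 5·28132529 + 969361 = 141632006, q_5 = 5·1123431 + 38710 = 5655865 → 141632006/5655865
APPEND 5: p_6 = 5·141632006 + 28132529 = 736292559, q_6 = 5·5655865 + 1123431 = 29402756 → 736292559/29402756
APPEND 41: p_7 = 41·736292559 + 141632006 = 30329626925, q_7 = 41·29402756 + 5655865 = 1211168861 → 30329626925/1211168861
APPEND 33: p_8 = 33·30329626925 + 736292559 = 1001613981084, q_8 = 33·1211168861 + 29402756 = 39997975169 → 1001613981084/39997975169
APPEND 31: p_9 = 31·1001613981084 + 30329626925 = 31080363040529, q_9 = 31·39997975169 + 1211168861 = 1241148399100 → 31080363040529/1241148399100
APPEND 35: p_10 = 35·31080363040529 + 1001613981084 = 1088814320399599, q_10 = 35·1241148399100 + 39997975169 = 43480191943669 → 1088814320399599/43480191943669
APPEND 11: p_11 = 11·1088814320399599 + 31080363040529 = 12008037887436118, q_11 = 11·43480191943669 + 1241148399100 = 479523259779459 → 12008037887436118/479523259779459
APPEND 25: p_12 = 25·12008037887436118 + 1088814320399599 = 301289761506302549, q_12 = 25·479523259779459 + 43480191943669 = 12031561686430144 → 301289761506302549/12031561686430144

25/1
601/24
969361/38710
28132529/1123431
141632006/5655865
736292559/29402756
30329626925/1211168861
31080363040529/1241148399100
301289761506302549/12031561686430144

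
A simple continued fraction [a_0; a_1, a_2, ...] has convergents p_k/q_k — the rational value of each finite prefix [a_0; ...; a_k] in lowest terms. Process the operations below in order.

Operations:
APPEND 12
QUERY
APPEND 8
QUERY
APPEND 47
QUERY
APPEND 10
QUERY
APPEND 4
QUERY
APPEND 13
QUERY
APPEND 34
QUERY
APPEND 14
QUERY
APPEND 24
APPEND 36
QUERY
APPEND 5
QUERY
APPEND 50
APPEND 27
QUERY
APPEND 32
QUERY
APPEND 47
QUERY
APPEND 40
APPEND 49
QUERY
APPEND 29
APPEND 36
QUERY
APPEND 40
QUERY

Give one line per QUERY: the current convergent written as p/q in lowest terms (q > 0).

12/1
97/8
4571/377
45807/3778
187799/15489
2487194/205135
84752395/6990079
1189020724/98066241
1031554012480/85078941309
5186391312171/427755286408
7034666621079981/580194523352551
225369682994180422/18587697590543341
10599409767347559815/874201981278889578
20796485668235279637893/1715220882469839086167
21747598786679435498226977/1793665342191136705597111
870507473753316619935150999/71796390079904042303509744

APPEND 12: p_0 = 12·1 + 0 = 12, q_0 = 12·0 + 1 = 1 → 12/1
APPEND 8: p_1 = 8·12 + 1 = 97, q_1 = 8·1 + 0 = 8 → 97/8
APPEND 47: p_2 = 47·97 + 12 = 4571, q_2 = 47·8 + 1 = 377 → 4571/377
APPEND 10: p_3 = 10·4571 + 97 = 45807, q_3 = 10·377 + 8 = 3778 → 45807/3778
APPEND 4: p_4 = 4·45807 + 4571 = 187799, q_4 = 4·3778 + 377 = 15489 → 187799/15489
APPEND 13: p_5 = 13·187799 + 45807 = 2487194, q_5 = 13·15489 + 3778 = 205135 → 2487194/205135
APPEND 34: p_6 = 34·2487194 + 187799 = 84752395, q_6 = 34·205135 + 15489 = 6990079 → 84752395/6990079
APPEND 14: p_7 = 14·84752395 + 2487194 = 1189020724, q_7 = 14·6990079 + 205135 = 98066241 → 1189020724/98066241
APPEND 24: p_8 = 24·1189020724 + 84752395 = 28621249771, q_8 = 24·98066241 + 6990079 = 2360579863 → 28621249771/2360579863
APPEND 36: p_9 = 36·28621249771 + 1189020724 = 1031554012480, q_9 = 36·2360579863 + 98066241 = 85078941309 → 1031554012480/85078941309
APPEND 5: p_10 = 5·1031554012480 + 28621249771 = 5186391312171, q_10 = 5·85078941309 + 2360579863 = 427755286408 → 5186391312171/427755286408
APPEND 50: p_11 = 50·5186391312171 + 1031554012480 = 260351119621030, q_11 = 50·427755286408 + 85078941309 = 21472843261709 → 260351119621030/21472843261709
APPEND 27: p_12 = 27·260351119621030 + 5186391312171 = 7034666621079981, q_12 = 27·21472843261709 + 427755286408 = 580194523352551 → 7034666621079981/580194523352551
APPEND 32: p_13 = 32·7034666621079981 + 260351119621030 = 225369682994180422, q_13 = 32·580194523352551 + 21472843261709 = 18587697590543341 → 225369682994180422/18587697590543341
APPEND 47: p_14 = 47·225369682994180422 + 7034666621079981 = 10599409767347559815, q_14 = 47·18587697590543341 + 580194523352551 = 874201981278889578 → 10599409767347559815/874201981278889578
APPEND 40: p_15 = 40·10599409767347559815 + 225369682994180422 = 424201760376896573022, q_15 = 40·874201981278889578 + 18587697590543341 = 34986666948746126461 → 424201760376896573022/34986666948746126461
APPEND 49: p_16 = 49·424201760376896573022 + 10599409767347559815 = 20796485668235279637893, q_16 = 49·34986666948746126461 + 874201981278889578 = 1715220882469839086167 → 20796485668235279637893/1715220882469839086167
APPEND 29: p_17 = 29·20796485668235279637893 + 424201760376896573022 = 603522286139200006071919, q_17 = 29·1715220882469839086167 + 34986666948746126461 = 49776392258574079625304 → 603522286139200006071919/49776392258574079625304
APPEND 36: p_18 = 36·603522286139200006071919 + 20796485668235279637893 = 21747598786679435498226977, q_18 = 36·49776392258574079625304 + 1715220882469839086167 = 1793665342191136705597111 → 21747598786679435498226977/1793665342191136705597111
APPEND 40: p_19 = 40·21747598786679435498226977 + 603522286139200006071919 = 870507473753316619935150999, q_19 = 40·1793665342191136705597111 + 49776392258574079625304 = 71796390079904042303509744 → 870507473753316619935150999/71796390079904042303509744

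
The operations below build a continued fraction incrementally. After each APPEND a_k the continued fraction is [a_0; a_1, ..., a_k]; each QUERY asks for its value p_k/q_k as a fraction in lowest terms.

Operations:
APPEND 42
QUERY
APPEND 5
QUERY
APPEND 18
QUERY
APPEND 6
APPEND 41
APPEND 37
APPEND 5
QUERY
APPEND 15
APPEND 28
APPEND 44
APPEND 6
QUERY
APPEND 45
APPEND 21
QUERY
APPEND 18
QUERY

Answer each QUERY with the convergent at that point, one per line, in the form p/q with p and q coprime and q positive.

42/1
211/5
3840/91
178142621/4221607
20153670237503/477599772995
19135643924521451/453474681621908
345351852082066306/8184115558806197

APPEND 42: p_0 = 42·1 + 0 = 42, q_0 = 42·0 + 1 = 1 → 42/1
APPEND 5: p_1 = 5·42 + 1 = 211, q_1 = 5·1 + 0 = 5 → 211/5
APPEND 18: p_2 = 18·211 + 42 = 3840, q_2 = 18·5 + 1 = 91 → 3840/91
APPEND 6: p_3 = 6·3840 + 211 = 23251, q_3 = 6·91 + 5 = 551 → 23251/551
APPEND 41: p_4 = 41·23251 + 3840 = 957131, q_4 = 41·551 + 91 = 22682 → 957131/22682
APPEND 37: p_5 = 37·957131 + 23251 = 35437098, q_5 = 37·22682 + 551 = 839785 → 35437098/839785
APPEND 5: p_6 = 5·35437098 + 957131 = 178142621, q_6 = 5·839785 + 22682 = 4221607 → 178142621/4221607
APPEND 15: p_7 = 15·178142621 + 35437098 = 2707576413, q_7 = 15·4221607 + 839785 = 64163890 → 2707576413/64163890
APPEND 28: p_8 = 28·2707576413 + 178142621 = 75990282185, q_8 = 28·64163890 + 4221607 = 1800810527 → 75990282185/1800810527
APPEND 44: p_9 = 44·75990282185 + 2707576413 = 3346279992553, q_9 = 44·1800810527 + 64163890 = 79299827078 → 3346279992553/79299827078
APPEND 6: p_10 = 6·3346279992553 + 75990282185 = 20153670237503, q_10 = 6·79299827078 + 1800810527 = 477599772995 → 20153670237503/477599772995
APPEND 45: p_11 = 45·20153670237503 + 3346279992553 = 910261440680188, q_11 = 45·477599772995 + 79299827078 = 21571289611853 → 910261440680188/21571289611853
APPEND 21: p_12 = 21·910261440680188 + 20153670237503 = 19135643924521451, q_12 = 21·21571289611853 + 477599772995 = 453474681621908 → 19135643924521451/453474681621908
APPEND 18: p_13 = 18·19135643924521451 + 910261440680188 = 345351852082066306, q_13 = 18·453474681621908 + 21571289611853 = 8184115558806197 → 345351852082066306/8184115558806197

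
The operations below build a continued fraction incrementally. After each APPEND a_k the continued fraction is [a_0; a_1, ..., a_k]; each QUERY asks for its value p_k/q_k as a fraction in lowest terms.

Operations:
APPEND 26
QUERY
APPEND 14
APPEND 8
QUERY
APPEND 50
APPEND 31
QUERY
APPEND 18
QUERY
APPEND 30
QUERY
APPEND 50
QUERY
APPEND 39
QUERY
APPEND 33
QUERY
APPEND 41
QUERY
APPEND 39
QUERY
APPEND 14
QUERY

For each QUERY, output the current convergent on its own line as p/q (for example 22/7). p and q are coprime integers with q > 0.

APPEND 26: p_0 = 26·1 + 0 = 26, q_0 = 26·0 + 1 = 1 → 26/1
APPEND 14: p_1 = 14·26 + 1 = 365, q_1 = 14·1 + 0 = 14 → 365/14
APPEND 8: p_2 = 8·365 + 26 = 2946, q_2 = 8·14 + 1 = 113 → 2946/113
APPEND 50: p_3 = 50·2946 + 365 = 147665, q_3 = 50·113 + 14 = 5664 → 147665/5664
APPEND 31: p_4 = 31·147665 + 2946 = 4580561, q_4 = 31·5664 + 113 = 175697 → 4580561/175697
APPEND 18: p_5 = 18·4580561 + 147665 = 82597763, q_5 = 18·175697 + 5664 = 3168210 → 82597763/3168210
APPEND 30: p_6 = 30·82597763 + 4580561 = 2482513451, q_6 = 30·3168210 + 175697 = 95221997 → 2482513451/95221997
APPEND 50: p_7 = 50·2482513451 + 82597763 = 124208270313, q_7 = 50·95221997 + 3168210 = 4764268060 → 124208270313/4764268060
APPEND 39: p_8 = 39·124208270313 + 2482513451 = 4846605055658, q_8 = 39·4764268060 + 95221997 = 185901676337 → 4846605055658/185901676337
APPEND 33: p_9 = 33·4846605055658 + 124208270313 = 160062175107027, q_9 = 33·185901676337 + 4764268060 = 6139519587181 → 160062175107027/6139519587181
APPEND 41: p_10 = 41·160062175107027 + 4846605055658 = 6567395784443765, q_10 = 41·6139519587181 + 185901676337 = 251906204750758 → 6567395784443765/251906204750758
APPEND 39: p_11 = 39·6567395784443765 + 160062175107027 = 256288497768413862, q_11 = 39·251906204750758 + 6139519587181 = 9830481504866743 → 256288497768413862/9830481504866743
APPEND 14: p_12 = 14·256288497768413862 + 6567395784443765 = 3594606364542237833, q_12 = 14·9830481504866743 + 251906204750758 = 137878647272885160 → 3594606364542237833/137878647272885160

26/1
2946/113
4580561/175697
82597763/3168210
2482513451/95221997
124208270313/4764268060
4846605055658/185901676337
160062175107027/6139519587181
6567395784443765/251906204750758
256288497768413862/9830481504866743
3594606364542237833/137878647272885160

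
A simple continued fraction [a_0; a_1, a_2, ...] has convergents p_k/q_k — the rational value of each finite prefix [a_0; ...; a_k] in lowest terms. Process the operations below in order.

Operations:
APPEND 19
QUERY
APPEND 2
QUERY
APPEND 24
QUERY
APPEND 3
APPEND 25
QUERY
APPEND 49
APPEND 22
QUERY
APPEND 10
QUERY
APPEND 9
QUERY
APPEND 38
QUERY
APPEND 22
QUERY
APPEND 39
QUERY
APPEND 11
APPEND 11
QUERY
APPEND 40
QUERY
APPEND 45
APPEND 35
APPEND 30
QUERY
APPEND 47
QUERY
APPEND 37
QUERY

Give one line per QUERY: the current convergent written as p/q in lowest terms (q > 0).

19/1
39/2
955/49
73555/3774
79429733/4075424
797904429/40939315
7260569594/372529259
276699549001/14197051157
6094650647616/312707654713
237968074806025/12209795584964
29099146283458826/1493034845567451
1166589594811866931/59856014281787357
55239435777215517735701/2834255055508278061026
2598093045200672756920113/133304372943616760603639
96184682108202107523779882/4935096053969328420395669

APPEND 19: p_0 = 19·1 + 0 = 19, q_0 = 19·0 + 1 = 1 → 19/1
APPEND 2: p_1 = 2·19 + 1 = 39, q_1 = 2·1 + 0 = 2 → 39/2
APPEND 24: p_2 = 24·39 + 19 = 955, q_2 = 24·2 + 1 = 49 → 955/49
APPEND 3: p_3 = 3·955 + 39 = 2904, q_3 = 3·49 + 2 = 149 → 2904/149
APPEND 25: p_4 = 25·2904 + 955 = 73555, q_4 = 25·149 + 49 = 3774 → 73555/3774
APPEND 49: p_5 = 49·73555 + 2904 = 3607099, q_5 = 49·3774 + 149 = 185075 → 3607099/185075
APPEND 22: p_6 = 22·3607099 + 73555 = 79429733, q_6 = 22·185075 + 3774 = 4075424 → 79429733/4075424
APPEND 10: p_7 = 10·79429733 + 3607099 = 797904429, q_7 = 10·4075424 + 185075 = 40939315 → 797904429/40939315
APPEND 9: p_8 = 9·797904429 + 79429733 = 7260569594, q_8 = 9·40939315 + 4075424 = 372529259 → 7260569594/372529259
APPEND 38: p_9 = 38·7260569594 + 797904429 = 276699549001, q_9 = 38·372529259 + 40939315 = 14197051157 → 276699549001/14197051157
APPEND 22: p_10 = 22·276699549001 + 7260569594 = 6094650647616, q_10 = 22·14197051157 + 372529259 = 312707654713 → 6094650647616/312707654713
APPEND 39: p_11 = 39·6094650647616 + 276699549001 = 237968074806025, q_11 = 39·312707654713 + 14197051157 = 12209795584964 → 237968074806025/12209795584964
APPEND 11: p_12 = 11·237968074806025 + 6094650647616 = 2623743473513891, q_12 = 11·12209795584964 + 312707654713 = 134620459089317 → 2623743473513891/134620459089317
APPEND 11: p_13 = 11·2623743473513891 + 237968074806025 = 29099146283458826, q_13 = 11·134620459089317 + 12209795584964 = 1493034845567451 → 29099146283458826/1493034845567451
APPEND 40: p_14 = 40·29099146283458826 + 2623743473513891 = 1166589594811866931, q_14 = 40·1493034845567451 + 134620459089317 = 59856014281787357 → 1166589594811866931/59856014281787357
APPEND 45: p_15 = 45·1166589594811866931 + 29099146283458826 = 52525630912817470721, q_15 = 45·59856014281787357 + 1493034845567451 = 2695013677525998516 → 52525630912817470721/2695013677525998516
APPEND 35: p_16 = 35·52525630912817470721 + 1166589594811866931 = 1839563671543423342166, q_16 = 35·2695013677525998516 + 59856014281787357 = 94385334727691735417 → 1839563671543423342166/94385334727691735417
APPEND 30: p_17 = 30·1839563671543423342166 + 52525630912817470721 = 55239435777215517735701, q_17 = 30·94385334727691735417 + 2695013677525998516 = 2834255055508278061026 → 55239435777215517735701/2834255055508278061026
APPEND 47: p_18 = 47·55239435777215517735701 + 1839563671543423342166 = 2598093045200672756920113, q_18 = 47·2834255055508278061026 + 94385334727691735417 = 133304372943616760603639 → 2598093045200672756920113/133304372943616760603639
APPEND 37: p_19 = 37·2598093045200672756920113 + 55239435777215517735701 = 96184682108202107523779882, q_19 = 37·133304372943616760603639 + 2834255055508278061026 = 4935096053969328420395669 → 96184682108202107523779882/4935096053969328420395669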